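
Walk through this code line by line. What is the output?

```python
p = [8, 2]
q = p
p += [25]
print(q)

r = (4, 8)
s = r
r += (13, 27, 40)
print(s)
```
[8, 2, 25]
(4, 8)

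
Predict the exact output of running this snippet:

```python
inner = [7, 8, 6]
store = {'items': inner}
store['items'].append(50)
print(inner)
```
[7, 8, 6, 50]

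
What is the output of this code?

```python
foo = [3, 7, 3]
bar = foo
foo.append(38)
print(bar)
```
[3, 7, 3, 38]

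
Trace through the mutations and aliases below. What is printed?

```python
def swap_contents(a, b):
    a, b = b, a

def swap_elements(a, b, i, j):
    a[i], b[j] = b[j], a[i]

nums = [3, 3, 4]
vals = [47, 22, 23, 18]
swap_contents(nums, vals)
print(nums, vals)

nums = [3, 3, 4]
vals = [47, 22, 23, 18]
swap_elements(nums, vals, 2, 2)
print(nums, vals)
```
[3, 3, 4] [47, 22, 23, 18]
[3, 3, 23] [47, 22, 4, 18]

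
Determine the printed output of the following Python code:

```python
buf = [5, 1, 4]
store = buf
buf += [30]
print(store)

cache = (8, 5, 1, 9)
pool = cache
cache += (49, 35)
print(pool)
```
[5, 1, 4, 30]
(8, 5, 1, 9)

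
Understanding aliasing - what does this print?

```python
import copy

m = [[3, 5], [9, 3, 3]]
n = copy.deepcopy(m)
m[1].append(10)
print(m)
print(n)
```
[[3, 5], [9, 3, 3, 10]]
[[3, 5], [9, 3, 3]]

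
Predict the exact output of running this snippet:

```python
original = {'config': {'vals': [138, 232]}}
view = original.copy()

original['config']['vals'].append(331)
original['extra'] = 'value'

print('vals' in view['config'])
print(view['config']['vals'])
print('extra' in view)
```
True
[138, 232, 331]
False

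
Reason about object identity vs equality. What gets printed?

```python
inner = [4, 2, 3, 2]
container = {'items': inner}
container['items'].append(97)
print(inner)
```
[4, 2, 3, 2, 97]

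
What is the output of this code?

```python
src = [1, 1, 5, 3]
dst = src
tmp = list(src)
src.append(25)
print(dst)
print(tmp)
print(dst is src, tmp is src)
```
[1, 1, 5, 3, 25]
[1, 1, 5, 3]
True False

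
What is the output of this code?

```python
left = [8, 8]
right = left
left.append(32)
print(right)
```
[8, 8, 32]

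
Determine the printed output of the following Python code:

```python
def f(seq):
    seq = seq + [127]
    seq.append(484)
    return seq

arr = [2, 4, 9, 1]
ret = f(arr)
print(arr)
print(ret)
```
[2, 4, 9, 1]
[2, 4, 9, 1, 127, 484]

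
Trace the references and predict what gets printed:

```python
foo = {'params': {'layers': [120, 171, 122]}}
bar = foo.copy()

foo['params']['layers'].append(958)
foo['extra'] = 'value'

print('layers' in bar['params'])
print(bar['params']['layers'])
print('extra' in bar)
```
True
[120, 171, 122, 958]
False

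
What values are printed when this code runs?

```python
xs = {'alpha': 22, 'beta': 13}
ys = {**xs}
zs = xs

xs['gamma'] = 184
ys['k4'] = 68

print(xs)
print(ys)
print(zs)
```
{'alpha': 22, 'beta': 13, 'gamma': 184}
{'alpha': 22, 'beta': 13, 'k4': 68}
{'alpha': 22, 'beta': 13, 'gamma': 184}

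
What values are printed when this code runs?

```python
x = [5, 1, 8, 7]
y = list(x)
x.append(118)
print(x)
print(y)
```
[5, 1, 8, 7, 118]
[5, 1, 8, 7]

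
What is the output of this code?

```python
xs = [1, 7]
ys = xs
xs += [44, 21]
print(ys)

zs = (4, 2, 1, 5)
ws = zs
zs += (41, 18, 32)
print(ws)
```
[1, 7, 44, 21]
(4, 2, 1, 5)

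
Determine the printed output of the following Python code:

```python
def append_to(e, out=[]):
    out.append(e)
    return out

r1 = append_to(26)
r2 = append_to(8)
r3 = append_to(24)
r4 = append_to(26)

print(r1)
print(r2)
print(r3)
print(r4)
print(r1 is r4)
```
[26, 8, 24, 26]
[26, 8, 24, 26]
[26, 8, 24, 26]
[26, 8, 24, 26]
True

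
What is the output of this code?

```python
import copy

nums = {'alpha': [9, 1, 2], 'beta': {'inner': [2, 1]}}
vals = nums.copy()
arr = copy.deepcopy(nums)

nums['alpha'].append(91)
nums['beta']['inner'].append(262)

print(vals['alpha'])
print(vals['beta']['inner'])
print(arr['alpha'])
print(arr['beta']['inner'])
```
[9, 1, 2, 91]
[2, 1, 262]
[9, 1, 2]
[2, 1]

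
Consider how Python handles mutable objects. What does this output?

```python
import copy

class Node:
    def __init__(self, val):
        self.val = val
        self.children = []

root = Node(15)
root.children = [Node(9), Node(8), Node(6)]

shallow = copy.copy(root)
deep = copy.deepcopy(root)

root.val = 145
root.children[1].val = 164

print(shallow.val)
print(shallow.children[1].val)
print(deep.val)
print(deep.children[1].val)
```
15
164
15
8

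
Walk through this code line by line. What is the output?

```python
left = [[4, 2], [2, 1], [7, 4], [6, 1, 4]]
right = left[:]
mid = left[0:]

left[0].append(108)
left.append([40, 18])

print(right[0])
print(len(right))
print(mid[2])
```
[4, 2, 108]
4
[7, 4]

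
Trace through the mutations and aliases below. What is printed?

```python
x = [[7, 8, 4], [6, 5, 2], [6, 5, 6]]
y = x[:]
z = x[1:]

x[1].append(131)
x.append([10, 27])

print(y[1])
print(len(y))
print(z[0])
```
[6, 5, 2, 131]
3
[6, 5, 2, 131]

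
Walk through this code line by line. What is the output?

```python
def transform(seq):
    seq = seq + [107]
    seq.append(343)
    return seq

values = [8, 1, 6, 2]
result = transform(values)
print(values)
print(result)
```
[8, 1, 6, 2]
[8, 1, 6, 2, 107, 343]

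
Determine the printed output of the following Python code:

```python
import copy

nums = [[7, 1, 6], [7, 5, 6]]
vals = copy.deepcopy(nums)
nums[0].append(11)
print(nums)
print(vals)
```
[[7, 1, 6, 11], [7, 5, 6]]
[[7, 1, 6], [7, 5, 6]]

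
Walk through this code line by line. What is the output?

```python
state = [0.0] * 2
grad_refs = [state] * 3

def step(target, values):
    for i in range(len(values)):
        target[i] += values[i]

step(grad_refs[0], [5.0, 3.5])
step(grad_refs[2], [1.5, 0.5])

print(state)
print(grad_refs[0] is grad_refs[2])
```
[6.5, 4.0]
True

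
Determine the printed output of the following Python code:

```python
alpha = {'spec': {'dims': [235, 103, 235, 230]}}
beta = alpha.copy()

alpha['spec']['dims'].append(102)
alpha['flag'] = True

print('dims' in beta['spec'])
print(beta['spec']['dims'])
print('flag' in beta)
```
True
[235, 103, 235, 230, 102]
False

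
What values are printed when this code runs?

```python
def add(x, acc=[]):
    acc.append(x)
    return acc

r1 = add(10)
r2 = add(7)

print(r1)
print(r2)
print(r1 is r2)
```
[10, 7]
[10, 7]
True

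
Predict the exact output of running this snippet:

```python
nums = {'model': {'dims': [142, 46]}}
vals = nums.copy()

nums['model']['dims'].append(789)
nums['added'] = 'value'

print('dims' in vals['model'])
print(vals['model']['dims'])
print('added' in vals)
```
True
[142, 46, 789]
False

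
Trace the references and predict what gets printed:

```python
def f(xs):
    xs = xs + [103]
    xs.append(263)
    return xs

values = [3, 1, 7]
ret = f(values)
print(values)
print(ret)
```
[3, 1, 7]
[3, 1, 7, 103, 263]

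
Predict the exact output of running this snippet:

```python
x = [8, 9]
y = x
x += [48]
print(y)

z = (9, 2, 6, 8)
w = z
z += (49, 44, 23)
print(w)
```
[8, 9, 48]
(9, 2, 6, 8)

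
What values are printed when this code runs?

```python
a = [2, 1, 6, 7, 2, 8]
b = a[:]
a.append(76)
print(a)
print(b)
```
[2, 1, 6, 7, 2, 8, 76]
[2, 1, 6, 7, 2, 8]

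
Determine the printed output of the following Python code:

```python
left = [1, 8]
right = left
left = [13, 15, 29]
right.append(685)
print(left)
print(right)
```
[13, 15, 29]
[1, 8, 685]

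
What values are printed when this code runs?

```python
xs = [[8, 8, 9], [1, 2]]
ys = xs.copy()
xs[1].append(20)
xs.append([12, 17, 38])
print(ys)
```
[[8, 8, 9], [1, 2, 20]]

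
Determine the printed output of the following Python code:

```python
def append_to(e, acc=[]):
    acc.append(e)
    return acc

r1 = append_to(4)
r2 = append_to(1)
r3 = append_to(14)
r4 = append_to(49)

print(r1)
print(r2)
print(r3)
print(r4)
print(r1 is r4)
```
[4, 1, 14, 49]
[4, 1, 14, 49]
[4, 1, 14, 49]
[4, 1, 14, 49]
True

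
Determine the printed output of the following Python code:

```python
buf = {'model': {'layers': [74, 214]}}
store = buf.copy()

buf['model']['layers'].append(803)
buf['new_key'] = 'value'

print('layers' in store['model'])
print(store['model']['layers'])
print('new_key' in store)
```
True
[74, 214, 803]
False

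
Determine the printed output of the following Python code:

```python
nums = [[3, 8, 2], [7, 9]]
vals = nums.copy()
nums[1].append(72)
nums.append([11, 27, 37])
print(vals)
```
[[3, 8, 2], [7, 9, 72]]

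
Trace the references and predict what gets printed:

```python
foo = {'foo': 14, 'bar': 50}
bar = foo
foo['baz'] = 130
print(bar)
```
{'foo': 14, 'bar': 50, 'baz': 130}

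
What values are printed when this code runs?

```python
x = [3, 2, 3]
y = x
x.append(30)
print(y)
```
[3, 2, 3, 30]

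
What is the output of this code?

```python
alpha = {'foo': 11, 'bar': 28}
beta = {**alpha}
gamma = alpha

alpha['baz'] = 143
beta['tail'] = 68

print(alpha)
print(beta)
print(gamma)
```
{'foo': 11, 'bar': 28, 'baz': 143}
{'foo': 11, 'bar': 28, 'tail': 68}
{'foo': 11, 'bar': 28, 'baz': 143}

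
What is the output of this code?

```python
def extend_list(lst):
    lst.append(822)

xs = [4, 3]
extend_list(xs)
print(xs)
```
[4, 3, 822]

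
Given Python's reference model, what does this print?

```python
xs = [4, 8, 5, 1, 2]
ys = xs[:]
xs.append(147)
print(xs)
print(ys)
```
[4, 8, 5, 1, 2, 147]
[4, 8, 5, 1, 2]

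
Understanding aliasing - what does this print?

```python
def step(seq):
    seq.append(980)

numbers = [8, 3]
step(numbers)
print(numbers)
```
[8, 3, 980]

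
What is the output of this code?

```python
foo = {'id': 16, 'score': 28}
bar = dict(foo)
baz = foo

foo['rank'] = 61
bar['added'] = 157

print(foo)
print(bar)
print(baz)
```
{'id': 16, 'score': 28, 'rank': 61}
{'id': 16, 'score': 28, 'added': 157}
{'id': 16, 'score': 28, 'rank': 61}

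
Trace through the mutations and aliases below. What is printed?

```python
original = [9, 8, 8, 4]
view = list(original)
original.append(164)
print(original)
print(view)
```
[9, 8, 8, 4, 164]
[9, 8, 8, 4]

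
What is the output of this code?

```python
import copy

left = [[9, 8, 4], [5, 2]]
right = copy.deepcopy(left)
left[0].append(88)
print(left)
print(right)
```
[[9, 8, 4, 88], [5, 2]]
[[9, 8, 4], [5, 2]]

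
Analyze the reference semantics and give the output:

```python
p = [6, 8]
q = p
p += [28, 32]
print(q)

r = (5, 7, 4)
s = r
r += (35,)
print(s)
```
[6, 8, 28, 32]
(5, 7, 4)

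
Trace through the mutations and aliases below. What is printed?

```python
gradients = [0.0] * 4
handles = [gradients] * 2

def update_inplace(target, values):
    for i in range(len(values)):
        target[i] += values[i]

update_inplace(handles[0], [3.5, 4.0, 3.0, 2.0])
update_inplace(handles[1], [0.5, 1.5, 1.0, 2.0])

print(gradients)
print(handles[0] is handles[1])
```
[4.0, 5.5, 4.0, 4.0]
True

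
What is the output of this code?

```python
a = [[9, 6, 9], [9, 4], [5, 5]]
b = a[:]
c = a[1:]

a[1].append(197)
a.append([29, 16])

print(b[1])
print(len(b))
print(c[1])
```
[9, 4, 197]
3
[5, 5]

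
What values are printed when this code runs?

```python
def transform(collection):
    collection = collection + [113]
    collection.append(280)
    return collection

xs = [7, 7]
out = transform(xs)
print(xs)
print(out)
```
[7, 7]
[7, 7, 113, 280]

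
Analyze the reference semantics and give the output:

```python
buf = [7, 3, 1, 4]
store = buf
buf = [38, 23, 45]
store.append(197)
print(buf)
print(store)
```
[38, 23, 45]
[7, 3, 1, 4, 197]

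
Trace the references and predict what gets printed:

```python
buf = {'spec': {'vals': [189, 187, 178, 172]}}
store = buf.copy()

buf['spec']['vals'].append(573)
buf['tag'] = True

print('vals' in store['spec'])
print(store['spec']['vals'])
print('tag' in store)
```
True
[189, 187, 178, 172, 573]
False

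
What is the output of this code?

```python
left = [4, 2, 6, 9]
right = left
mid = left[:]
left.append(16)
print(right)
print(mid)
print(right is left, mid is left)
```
[4, 2, 6, 9, 16]
[4, 2, 6, 9]
True False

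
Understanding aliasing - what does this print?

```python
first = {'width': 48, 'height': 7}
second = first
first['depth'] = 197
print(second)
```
{'width': 48, 'height': 7, 'depth': 197}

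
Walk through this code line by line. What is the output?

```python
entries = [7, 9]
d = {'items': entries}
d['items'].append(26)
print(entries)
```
[7, 9, 26]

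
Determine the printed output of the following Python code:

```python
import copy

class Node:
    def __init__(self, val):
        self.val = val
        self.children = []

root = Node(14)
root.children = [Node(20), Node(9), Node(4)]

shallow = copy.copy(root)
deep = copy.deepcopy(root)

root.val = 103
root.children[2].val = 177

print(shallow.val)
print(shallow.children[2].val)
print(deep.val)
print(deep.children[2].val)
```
14
177
14
4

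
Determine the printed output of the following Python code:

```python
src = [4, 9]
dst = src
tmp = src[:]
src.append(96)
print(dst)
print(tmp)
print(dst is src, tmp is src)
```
[4, 9, 96]
[4, 9]
True False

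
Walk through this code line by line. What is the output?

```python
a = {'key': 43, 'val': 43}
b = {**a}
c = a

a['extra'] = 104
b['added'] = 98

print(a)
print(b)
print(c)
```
{'key': 43, 'val': 43, 'extra': 104}
{'key': 43, 'val': 43, 'added': 98}
{'key': 43, 'val': 43, 'extra': 104}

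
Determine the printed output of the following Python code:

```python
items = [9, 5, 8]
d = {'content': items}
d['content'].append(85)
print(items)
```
[9, 5, 8, 85]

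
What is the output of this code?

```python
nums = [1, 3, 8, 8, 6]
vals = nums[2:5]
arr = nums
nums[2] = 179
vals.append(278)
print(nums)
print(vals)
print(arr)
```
[1, 3, 179, 8, 6]
[8, 8, 6, 278]
[1, 3, 179, 8, 6]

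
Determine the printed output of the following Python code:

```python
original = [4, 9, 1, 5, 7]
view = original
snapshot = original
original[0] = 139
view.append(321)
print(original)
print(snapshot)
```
[139, 9, 1, 5, 7, 321]
[139, 9, 1, 5, 7, 321]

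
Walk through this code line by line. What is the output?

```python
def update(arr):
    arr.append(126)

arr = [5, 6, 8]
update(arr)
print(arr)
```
[5, 6, 8, 126]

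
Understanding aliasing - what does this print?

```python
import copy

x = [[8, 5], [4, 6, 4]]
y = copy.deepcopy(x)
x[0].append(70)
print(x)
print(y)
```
[[8, 5, 70], [4, 6, 4]]
[[8, 5], [4, 6, 4]]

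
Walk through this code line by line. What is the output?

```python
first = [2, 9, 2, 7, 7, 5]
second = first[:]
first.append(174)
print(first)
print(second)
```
[2, 9, 2, 7, 7, 5, 174]
[2, 9, 2, 7, 7, 5]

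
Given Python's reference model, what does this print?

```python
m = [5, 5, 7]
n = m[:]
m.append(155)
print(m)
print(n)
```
[5, 5, 7, 155]
[5, 5, 7]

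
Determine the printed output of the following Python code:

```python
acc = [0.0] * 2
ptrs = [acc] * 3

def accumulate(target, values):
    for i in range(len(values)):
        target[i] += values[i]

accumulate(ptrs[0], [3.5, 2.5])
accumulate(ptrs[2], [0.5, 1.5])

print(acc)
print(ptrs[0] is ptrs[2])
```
[4.0, 4.0]
True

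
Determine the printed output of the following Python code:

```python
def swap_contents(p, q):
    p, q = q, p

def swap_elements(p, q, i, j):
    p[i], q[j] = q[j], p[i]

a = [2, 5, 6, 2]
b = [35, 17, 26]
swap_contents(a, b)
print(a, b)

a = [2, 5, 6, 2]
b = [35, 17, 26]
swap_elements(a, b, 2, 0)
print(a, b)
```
[2, 5, 6, 2] [35, 17, 26]
[2, 5, 35, 2] [6, 17, 26]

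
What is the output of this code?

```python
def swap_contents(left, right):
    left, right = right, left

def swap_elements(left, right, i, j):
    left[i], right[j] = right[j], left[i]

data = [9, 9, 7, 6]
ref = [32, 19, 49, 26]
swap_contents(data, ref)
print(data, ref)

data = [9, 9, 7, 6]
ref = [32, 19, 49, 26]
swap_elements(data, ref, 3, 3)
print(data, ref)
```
[9, 9, 7, 6] [32, 19, 49, 26]
[9, 9, 7, 26] [32, 19, 49, 6]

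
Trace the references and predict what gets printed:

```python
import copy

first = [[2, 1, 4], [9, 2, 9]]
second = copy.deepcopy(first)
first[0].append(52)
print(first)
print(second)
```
[[2, 1, 4, 52], [9, 2, 9]]
[[2, 1, 4], [9, 2, 9]]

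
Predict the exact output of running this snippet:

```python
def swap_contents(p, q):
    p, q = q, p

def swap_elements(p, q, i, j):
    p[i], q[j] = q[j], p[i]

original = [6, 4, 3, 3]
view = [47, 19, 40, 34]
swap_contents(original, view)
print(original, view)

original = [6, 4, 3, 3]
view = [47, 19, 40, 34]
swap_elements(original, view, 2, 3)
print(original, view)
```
[6, 4, 3, 3] [47, 19, 40, 34]
[6, 4, 34, 3] [47, 19, 40, 3]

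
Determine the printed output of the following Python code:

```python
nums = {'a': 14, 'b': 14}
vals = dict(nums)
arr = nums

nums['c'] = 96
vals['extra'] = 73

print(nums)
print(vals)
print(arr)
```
{'a': 14, 'b': 14, 'c': 96}
{'a': 14, 'b': 14, 'extra': 73}
{'a': 14, 'b': 14, 'c': 96}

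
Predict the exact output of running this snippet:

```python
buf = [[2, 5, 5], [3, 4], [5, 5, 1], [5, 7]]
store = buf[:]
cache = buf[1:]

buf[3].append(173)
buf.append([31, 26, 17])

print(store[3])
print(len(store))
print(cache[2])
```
[5, 7, 173]
4
[5, 7, 173]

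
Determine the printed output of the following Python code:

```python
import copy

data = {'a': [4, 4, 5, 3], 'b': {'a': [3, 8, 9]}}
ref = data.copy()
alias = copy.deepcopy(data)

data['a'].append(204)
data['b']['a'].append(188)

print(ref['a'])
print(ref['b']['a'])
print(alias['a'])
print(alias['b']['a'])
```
[4, 4, 5, 3, 204]
[3, 8, 9, 188]
[4, 4, 5, 3]
[3, 8, 9]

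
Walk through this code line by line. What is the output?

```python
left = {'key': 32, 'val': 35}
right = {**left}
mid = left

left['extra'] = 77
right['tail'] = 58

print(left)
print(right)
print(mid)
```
{'key': 32, 'val': 35, 'extra': 77}
{'key': 32, 'val': 35, 'tail': 58}
{'key': 32, 'val': 35, 'extra': 77}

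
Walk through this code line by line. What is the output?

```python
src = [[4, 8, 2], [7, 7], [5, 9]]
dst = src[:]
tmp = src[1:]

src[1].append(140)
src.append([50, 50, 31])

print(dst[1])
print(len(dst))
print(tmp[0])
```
[7, 7, 140]
3
[7, 7, 140]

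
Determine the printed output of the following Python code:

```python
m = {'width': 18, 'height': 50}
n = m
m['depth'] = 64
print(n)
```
{'width': 18, 'height': 50, 'depth': 64}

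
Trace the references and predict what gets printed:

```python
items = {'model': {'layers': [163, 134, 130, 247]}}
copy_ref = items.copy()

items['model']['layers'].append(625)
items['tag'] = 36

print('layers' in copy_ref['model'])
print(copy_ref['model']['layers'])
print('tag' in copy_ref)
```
True
[163, 134, 130, 247, 625]
False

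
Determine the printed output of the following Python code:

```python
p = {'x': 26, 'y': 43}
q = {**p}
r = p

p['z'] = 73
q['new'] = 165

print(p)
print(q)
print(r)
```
{'x': 26, 'y': 43, 'z': 73}
{'x': 26, 'y': 43, 'new': 165}
{'x': 26, 'y': 43, 'z': 73}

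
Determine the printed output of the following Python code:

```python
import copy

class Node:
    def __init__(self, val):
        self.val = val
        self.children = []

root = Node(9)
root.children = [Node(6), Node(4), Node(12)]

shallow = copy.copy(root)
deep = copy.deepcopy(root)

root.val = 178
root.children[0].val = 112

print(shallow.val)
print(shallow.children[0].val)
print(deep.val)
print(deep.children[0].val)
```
9
112
9
6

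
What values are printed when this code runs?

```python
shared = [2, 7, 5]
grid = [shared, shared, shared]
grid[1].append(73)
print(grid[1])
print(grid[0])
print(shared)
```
[2, 7, 5, 73]
[2, 7, 5, 73]
[2, 7, 5, 73]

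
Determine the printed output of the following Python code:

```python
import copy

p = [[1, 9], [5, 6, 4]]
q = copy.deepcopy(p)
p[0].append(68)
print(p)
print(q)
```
[[1, 9, 68], [5, 6, 4]]
[[1, 9], [5, 6, 4]]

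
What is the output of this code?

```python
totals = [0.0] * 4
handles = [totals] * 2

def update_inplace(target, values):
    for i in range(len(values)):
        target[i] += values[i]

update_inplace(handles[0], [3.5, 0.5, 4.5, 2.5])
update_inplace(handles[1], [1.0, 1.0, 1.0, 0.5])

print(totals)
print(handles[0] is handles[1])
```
[4.5, 1.5, 5.5, 3.0]
True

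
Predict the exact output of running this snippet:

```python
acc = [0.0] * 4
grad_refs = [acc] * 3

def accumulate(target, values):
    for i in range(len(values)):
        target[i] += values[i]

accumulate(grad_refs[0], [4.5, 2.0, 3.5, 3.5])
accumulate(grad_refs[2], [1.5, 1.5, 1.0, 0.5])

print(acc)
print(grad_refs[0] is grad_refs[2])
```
[6.0, 3.5, 4.5, 4.0]
True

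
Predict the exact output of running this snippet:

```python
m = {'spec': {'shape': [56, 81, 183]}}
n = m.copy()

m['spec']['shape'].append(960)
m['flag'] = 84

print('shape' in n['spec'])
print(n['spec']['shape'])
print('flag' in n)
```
True
[56, 81, 183, 960]
False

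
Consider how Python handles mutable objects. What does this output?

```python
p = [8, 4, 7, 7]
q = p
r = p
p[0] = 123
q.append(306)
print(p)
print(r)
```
[123, 4, 7, 7, 306]
[123, 4, 7, 7, 306]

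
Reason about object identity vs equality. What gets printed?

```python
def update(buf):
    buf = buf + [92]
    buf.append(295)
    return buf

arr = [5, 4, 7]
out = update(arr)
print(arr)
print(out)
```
[5, 4, 7]
[5, 4, 7, 92, 295]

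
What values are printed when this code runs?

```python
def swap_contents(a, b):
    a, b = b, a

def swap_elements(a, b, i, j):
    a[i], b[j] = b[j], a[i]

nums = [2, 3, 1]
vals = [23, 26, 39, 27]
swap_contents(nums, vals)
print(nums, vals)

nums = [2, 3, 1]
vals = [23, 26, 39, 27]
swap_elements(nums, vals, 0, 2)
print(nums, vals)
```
[2, 3, 1] [23, 26, 39, 27]
[39, 3, 1] [23, 26, 2, 27]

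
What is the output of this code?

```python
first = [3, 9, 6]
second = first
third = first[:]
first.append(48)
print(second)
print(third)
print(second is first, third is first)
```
[3, 9, 6, 48]
[3, 9, 6]
True False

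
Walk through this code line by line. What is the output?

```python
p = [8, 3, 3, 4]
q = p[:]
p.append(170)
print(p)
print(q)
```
[8, 3, 3, 4, 170]
[8, 3, 3, 4]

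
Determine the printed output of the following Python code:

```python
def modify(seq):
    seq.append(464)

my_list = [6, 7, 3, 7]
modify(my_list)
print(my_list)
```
[6, 7, 3, 7, 464]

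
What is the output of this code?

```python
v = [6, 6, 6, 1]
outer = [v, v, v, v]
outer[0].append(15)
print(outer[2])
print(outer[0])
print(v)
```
[6, 6, 6, 1, 15]
[6, 6, 6, 1, 15]
[6, 6, 6, 1, 15]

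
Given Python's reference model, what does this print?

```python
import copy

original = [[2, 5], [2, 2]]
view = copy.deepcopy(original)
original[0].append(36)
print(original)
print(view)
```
[[2, 5, 36], [2, 2]]
[[2, 5], [2, 2]]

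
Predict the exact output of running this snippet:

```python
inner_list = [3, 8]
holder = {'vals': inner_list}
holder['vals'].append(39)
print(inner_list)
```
[3, 8, 39]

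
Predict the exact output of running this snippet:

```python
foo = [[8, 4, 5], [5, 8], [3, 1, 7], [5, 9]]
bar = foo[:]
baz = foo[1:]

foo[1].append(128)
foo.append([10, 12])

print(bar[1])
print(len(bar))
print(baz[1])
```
[5, 8, 128]
4
[3, 1, 7]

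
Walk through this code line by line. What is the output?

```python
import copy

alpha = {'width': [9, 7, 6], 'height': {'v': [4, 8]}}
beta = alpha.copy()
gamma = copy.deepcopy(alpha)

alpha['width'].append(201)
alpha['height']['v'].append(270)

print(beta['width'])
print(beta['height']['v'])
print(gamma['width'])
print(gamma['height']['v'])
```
[9, 7, 6, 201]
[4, 8, 270]
[9, 7, 6]
[4, 8]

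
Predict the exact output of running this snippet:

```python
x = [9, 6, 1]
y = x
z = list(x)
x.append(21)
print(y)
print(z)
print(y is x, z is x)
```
[9, 6, 1, 21]
[9, 6, 1]
True False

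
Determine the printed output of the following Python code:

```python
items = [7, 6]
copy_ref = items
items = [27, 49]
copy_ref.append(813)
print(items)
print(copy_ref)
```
[27, 49]
[7, 6, 813]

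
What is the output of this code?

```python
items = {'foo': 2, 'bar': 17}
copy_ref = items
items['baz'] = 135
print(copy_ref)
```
{'foo': 2, 'bar': 17, 'baz': 135}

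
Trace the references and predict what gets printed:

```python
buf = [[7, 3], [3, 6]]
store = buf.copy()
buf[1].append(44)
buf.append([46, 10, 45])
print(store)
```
[[7, 3], [3, 6, 44]]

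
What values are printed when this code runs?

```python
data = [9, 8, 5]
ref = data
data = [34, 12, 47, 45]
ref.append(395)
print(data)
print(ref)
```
[34, 12, 47, 45]
[9, 8, 5, 395]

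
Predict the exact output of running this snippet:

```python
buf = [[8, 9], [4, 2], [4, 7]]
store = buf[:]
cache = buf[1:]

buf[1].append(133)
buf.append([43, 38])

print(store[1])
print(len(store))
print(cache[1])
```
[4, 2, 133]
3
[4, 7]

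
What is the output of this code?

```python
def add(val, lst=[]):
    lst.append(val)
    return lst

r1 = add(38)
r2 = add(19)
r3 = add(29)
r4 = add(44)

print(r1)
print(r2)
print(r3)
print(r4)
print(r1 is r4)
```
[38, 19, 29, 44]
[38, 19, 29, 44]
[38, 19, 29, 44]
[38, 19, 29, 44]
True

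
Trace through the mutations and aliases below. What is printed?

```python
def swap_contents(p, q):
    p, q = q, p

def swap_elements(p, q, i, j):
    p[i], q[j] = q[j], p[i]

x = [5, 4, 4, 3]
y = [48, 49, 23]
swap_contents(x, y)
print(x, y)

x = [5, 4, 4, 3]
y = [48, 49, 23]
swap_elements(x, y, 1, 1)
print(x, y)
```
[5, 4, 4, 3] [48, 49, 23]
[5, 49, 4, 3] [48, 4, 23]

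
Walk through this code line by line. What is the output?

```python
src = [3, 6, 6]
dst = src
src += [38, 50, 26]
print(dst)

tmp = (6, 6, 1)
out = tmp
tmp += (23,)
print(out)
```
[3, 6, 6, 38, 50, 26]
(6, 6, 1)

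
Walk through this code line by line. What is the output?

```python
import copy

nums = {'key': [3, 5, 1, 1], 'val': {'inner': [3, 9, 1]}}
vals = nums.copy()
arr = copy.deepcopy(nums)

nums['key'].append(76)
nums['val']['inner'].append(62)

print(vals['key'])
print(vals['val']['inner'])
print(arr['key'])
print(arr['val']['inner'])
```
[3, 5, 1, 1, 76]
[3, 9, 1, 62]
[3, 5, 1, 1]
[3, 9, 1]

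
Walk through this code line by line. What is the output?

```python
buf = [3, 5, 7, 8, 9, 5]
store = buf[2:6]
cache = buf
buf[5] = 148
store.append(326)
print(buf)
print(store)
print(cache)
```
[3, 5, 7, 8, 9, 148]
[7, 8, 9, 5, 326]
[3, 5, 7, 8, 9, 148]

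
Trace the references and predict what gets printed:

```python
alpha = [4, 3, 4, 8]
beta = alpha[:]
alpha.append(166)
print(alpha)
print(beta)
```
[4, 3, 4, 8, 166]
[4, 3, 4, 8]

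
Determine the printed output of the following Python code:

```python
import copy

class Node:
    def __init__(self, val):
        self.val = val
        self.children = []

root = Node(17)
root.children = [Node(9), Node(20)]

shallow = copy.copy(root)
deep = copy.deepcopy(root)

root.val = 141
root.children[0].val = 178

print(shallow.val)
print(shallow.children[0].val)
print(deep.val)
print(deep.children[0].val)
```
17
178
17
9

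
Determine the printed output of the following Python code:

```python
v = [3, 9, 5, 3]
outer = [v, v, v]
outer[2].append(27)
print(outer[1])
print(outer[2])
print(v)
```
[3, 9, 5, 3, 27]
[3, 9, 5, 3, 27]
[3, 9, 5, 3, 27]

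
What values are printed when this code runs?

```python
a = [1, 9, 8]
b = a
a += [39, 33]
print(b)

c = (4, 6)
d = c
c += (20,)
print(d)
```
[1, 9, 8, 39, 33]
(4, 6)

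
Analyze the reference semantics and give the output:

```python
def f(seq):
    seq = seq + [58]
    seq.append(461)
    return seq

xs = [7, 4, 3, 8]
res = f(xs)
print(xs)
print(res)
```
[7, 4, 3, 8]
[7, 4, 3, 8, 58, 461]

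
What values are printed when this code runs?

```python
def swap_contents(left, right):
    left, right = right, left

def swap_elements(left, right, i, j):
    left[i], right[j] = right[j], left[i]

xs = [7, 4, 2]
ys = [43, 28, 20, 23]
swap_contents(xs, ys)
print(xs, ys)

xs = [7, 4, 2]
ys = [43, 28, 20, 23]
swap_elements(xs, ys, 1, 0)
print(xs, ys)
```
[7, 4, 2] [43, 28, 20, 23]
[7, 43, 2] [4, 28, 20, 23]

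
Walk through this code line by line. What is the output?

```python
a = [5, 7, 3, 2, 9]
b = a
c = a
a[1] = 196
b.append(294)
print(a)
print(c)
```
[5, 196, 3, 2, 9, 294]
[5, 196, 3, 2, 9, 294]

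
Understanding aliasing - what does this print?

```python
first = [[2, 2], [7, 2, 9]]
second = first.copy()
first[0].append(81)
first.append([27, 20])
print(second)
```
[[2, 2, 81], [7, 2, 9]]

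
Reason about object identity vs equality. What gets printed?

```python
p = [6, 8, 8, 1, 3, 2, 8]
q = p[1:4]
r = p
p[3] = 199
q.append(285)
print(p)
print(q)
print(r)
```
[6, 8, 8, 199, 3, 2, 8]
[8, 8, 1, 285]
[6, 8, 8, 199, 3, 2, 8]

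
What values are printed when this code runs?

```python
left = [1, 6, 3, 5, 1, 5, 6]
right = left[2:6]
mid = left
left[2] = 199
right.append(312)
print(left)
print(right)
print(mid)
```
[1, 6, 199, 5, 1, 5, 6]
[3, 5, 1, 5, 312]
[1, 6, 199, 5, 1, 5, 6]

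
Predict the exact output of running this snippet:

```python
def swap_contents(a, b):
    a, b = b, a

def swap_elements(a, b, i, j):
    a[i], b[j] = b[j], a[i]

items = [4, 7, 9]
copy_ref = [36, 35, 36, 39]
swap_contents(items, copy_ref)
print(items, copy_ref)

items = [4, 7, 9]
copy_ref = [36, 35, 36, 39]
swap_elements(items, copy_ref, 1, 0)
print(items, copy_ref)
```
[4, 7, 9] [36, 35, 36, 39]
[4, 36, 9] [7, 35, 36, 39]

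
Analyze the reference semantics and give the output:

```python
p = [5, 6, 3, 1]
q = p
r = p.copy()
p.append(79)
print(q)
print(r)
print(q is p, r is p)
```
[5, 6, 3, 1, 79]
[5, 6, 3, 1]
True False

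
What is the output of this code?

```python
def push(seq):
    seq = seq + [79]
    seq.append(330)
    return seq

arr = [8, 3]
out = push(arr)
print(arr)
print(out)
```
[8, 3]
[8, 3, 79, 330]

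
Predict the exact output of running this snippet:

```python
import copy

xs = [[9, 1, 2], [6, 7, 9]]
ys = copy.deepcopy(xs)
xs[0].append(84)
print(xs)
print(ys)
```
[[9, 1, 2, 84], [6, 7, 9]]
[[9, 1, 2], [6, 7, 9]]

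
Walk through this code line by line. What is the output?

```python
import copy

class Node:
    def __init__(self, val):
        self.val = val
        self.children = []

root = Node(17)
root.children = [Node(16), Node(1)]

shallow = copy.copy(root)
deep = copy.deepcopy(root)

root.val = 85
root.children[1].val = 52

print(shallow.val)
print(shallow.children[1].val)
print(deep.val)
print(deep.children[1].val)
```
17
52
17
1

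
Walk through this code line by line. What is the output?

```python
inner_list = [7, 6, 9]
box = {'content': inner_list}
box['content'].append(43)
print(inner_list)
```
[7, 6, 9, 43]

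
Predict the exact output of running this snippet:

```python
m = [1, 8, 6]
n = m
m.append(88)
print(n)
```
[1, 8, 6, 88]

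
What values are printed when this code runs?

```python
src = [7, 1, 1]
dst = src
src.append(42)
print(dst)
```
[7, 1, 1, 42]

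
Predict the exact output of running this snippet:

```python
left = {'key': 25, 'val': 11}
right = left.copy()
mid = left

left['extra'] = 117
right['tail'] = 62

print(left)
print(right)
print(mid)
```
{'key': 25, 'val': 11, 'extra': 117}
{'key': 25, 'val': 11, 'tail': 62}
{'key': 25, 'val': 11, 'extra': 117}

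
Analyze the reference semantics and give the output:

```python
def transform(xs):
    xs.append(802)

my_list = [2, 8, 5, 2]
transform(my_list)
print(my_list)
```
[2, 8, 5, 2, 802]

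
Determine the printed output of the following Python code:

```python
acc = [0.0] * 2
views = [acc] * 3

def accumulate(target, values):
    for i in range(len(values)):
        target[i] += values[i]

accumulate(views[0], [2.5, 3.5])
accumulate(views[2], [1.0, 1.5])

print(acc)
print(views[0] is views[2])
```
[3.5, 5.0]
True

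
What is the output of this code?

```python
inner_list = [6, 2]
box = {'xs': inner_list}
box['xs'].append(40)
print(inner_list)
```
[6, 2, 40]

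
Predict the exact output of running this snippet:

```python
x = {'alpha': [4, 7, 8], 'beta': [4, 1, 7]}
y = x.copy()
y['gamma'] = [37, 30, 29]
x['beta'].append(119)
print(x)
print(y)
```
{'alpha': [4, 7, 8], 'beta': [4, 1, 7, 119]}
{'alpha': [4, 7, 8], 'beta': [4, 1, 7, 119], 'gamma': [37, 30, 29]}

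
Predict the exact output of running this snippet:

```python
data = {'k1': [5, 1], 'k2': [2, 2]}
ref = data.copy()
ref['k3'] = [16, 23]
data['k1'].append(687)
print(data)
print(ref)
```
{'k1': [5, 1, 687], 'k2': [2, 2]}
{'k1': [5, 1, 687], 'k2': [2, 2], 'k3': [16, 23]}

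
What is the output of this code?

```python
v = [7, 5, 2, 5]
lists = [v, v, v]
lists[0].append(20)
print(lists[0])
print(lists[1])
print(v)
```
[7, 5, 2, 5, 20]
[7, 5, 2, 5, 20]
[7, 5, 2, 5, 20]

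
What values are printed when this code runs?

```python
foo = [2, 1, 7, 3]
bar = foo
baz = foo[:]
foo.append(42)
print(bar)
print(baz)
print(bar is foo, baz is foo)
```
[2, 1, 7, 3, 42]
[2, 1, 7, 3]
True False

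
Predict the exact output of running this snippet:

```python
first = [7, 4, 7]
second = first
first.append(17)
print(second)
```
[7, 4, 7, 17]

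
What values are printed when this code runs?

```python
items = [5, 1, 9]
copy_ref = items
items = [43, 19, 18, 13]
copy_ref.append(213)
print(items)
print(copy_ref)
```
[43, 19, 18, 13]
[5, 1, 9, 213]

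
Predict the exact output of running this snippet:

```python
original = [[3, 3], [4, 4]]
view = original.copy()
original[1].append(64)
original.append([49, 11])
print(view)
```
[[3, 3], [4, 4, 64]]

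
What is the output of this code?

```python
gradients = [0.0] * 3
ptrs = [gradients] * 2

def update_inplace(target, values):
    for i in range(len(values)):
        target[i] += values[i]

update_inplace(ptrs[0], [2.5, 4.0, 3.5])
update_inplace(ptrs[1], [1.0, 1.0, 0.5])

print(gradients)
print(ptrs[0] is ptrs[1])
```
[3.5, 5.0, 4.0]
True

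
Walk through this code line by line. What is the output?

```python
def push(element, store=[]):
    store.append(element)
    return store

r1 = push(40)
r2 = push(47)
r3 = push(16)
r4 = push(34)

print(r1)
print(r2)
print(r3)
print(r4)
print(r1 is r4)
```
[40, 47, 16, 34]
[40, 47, 16, 34]
[40, 47, 16, 34]
[40, 47, 16, 34]
True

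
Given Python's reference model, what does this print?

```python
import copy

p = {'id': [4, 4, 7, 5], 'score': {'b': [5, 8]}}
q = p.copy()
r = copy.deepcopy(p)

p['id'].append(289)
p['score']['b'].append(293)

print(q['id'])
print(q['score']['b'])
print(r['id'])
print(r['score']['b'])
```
[4, 4, 7, 5, 289]
[5, 8, 293]
[4, 4, 7, 5]
[5, 8]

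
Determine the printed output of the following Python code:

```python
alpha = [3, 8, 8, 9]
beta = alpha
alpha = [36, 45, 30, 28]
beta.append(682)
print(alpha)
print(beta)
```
[36, 45, 30, 28]
[3, 8, 8, 9, 682]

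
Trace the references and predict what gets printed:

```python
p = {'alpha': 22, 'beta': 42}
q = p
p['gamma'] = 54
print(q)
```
{'alpha': 22, 'beta': 42, 'gamma': 54}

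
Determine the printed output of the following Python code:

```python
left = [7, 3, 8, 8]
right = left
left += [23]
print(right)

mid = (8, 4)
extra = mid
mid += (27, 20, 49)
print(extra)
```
[7, 3, 8, 8, 23]
(8, 4)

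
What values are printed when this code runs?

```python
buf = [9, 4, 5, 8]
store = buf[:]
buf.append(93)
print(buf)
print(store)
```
[9, 4, 5, 8, 93]
[9, 4, 5, 8]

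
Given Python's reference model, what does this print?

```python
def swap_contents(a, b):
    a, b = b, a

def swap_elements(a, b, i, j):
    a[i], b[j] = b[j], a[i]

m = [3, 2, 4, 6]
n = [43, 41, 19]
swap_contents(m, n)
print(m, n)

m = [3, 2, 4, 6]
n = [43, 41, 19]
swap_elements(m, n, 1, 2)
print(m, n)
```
[3, 2, 4, 6] [43, 41, 19]
[3, 19, 4, 6] [43, 41, 2]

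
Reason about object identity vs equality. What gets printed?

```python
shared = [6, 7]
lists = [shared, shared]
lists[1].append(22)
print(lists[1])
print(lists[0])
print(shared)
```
[6, 7, 22]
[6, 7, 22]
[6, 7, 22]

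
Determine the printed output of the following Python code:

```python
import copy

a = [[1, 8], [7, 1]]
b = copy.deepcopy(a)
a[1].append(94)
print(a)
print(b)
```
[[1, 8], [7, 1, 94]]
[[1, 8], [7, 1]]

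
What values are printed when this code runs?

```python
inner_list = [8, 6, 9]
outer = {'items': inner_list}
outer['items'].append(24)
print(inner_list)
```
[8, 6, 9, 24]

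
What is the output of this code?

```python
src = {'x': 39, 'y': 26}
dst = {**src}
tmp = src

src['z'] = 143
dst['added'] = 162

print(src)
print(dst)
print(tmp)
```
{'x': 39, 'y': 26, 'z': 143}
{'x': 39, 'y': 26, 'added': 162}
{'x': 39, 'y': 26, 'z': 143}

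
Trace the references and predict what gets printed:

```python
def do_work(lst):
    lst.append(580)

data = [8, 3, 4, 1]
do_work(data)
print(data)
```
[8, 3, 4, 1, 580]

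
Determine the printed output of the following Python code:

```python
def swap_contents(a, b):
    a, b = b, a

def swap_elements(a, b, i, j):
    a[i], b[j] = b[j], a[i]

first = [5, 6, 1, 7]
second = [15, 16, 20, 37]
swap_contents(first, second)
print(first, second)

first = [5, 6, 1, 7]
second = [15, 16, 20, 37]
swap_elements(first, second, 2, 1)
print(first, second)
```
[5, 6, 1, 7] [15, 16, 20, 37]
[5, 6, 16, 7] [15, 1, 20, 37]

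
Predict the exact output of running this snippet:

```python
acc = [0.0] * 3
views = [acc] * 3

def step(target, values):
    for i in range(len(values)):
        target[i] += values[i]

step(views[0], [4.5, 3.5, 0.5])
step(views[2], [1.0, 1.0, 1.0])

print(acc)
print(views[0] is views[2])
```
[5.5, 4.5, 1.5]
True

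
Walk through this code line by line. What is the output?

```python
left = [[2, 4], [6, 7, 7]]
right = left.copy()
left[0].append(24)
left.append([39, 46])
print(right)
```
[[2, 4, 24], [6, 7, 7]]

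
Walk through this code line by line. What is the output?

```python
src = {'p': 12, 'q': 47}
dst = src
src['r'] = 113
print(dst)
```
{'p': 12, 'q': 47, 'r': 113}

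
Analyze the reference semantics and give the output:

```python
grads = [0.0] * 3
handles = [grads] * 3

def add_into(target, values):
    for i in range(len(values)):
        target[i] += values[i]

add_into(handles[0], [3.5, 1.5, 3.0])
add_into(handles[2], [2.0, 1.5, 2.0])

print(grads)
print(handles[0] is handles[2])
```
[5.5, 3.0, 5.0]
True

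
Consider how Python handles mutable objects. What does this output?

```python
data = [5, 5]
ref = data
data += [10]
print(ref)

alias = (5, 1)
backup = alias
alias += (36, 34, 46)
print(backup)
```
[5, 5, 10]
(5, 1)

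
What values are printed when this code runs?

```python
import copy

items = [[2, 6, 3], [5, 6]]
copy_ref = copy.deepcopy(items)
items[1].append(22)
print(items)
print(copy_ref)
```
[[2, 6, 3], [5, 6, 22]]
[[2, 6, 3], [5, 6]]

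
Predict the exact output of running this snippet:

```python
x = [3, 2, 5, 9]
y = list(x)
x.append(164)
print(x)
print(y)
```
[3, 2, 5, 9, 164]
[3, 2, 5, 9]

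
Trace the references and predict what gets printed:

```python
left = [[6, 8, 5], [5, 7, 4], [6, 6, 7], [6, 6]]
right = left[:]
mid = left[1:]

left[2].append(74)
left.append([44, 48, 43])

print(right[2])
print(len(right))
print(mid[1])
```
[6, 6, 7, 74]
4
[6, 6, 7, 74]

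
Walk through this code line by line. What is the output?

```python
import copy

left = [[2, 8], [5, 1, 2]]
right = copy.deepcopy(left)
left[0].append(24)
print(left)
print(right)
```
[[2, 8, 24], [5, 1, 2]]
[[2, 8], [5, 1, 2]]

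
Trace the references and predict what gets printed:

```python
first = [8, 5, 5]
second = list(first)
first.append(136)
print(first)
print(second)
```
[8, 5, 5, 136]
[8, 5, 5]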